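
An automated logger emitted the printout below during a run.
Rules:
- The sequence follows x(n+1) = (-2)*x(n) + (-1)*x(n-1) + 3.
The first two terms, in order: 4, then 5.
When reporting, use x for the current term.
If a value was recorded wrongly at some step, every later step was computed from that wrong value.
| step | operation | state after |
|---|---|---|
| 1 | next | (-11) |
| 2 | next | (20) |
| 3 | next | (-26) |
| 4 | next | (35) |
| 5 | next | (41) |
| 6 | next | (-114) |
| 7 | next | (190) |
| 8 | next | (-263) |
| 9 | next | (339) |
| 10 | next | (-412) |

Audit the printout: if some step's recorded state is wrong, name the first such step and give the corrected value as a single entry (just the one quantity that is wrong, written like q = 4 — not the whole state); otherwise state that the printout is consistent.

1. x = -2*(5) + (-1)*(4) + (3) = -11 (exactly as logged)
2. x = -2*(-11) + (-1)*(5) + (3) = 20 (in agreement)
3. x = -2*(20) + (-1)*(-11) + (3) = -26 (verified)
4. x = -2*(-26) + (-1)*(20) + (3) = 35 (checks out)
5. x = -2*(35) + (-1)*(-26) + (3) = -41 (this is not what the printout shows)
The earliest wrong entry is at step 5: it should read x = -41.

step 5, x = -41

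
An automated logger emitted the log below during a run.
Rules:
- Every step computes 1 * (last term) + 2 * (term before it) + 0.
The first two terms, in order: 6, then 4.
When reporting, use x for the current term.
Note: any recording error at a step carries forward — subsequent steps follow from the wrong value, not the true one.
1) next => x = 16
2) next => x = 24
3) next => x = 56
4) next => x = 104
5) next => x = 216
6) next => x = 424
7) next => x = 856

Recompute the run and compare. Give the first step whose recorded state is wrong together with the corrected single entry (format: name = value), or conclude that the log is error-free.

Recomputing the run from the initial state:
step 1: x = 16
step 2: x = 24
step 3: x = 56
step 4: x = 104
step 5: x = 216
step 6: x = 424
step 7: x = 856
This matches the log at every step.

no error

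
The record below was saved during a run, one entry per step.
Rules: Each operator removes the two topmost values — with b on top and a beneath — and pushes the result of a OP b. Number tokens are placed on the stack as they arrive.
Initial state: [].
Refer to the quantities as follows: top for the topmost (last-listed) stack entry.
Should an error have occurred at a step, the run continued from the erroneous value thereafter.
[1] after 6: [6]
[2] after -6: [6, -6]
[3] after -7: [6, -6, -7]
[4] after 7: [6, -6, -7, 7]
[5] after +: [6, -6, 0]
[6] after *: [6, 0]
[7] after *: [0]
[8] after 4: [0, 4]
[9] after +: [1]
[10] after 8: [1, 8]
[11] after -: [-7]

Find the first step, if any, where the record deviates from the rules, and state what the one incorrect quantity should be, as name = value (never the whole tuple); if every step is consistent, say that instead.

step 1: push 6: top = 6 -> checks out
step 2: push -6: top = -6 -> exactly as logged
step 3: push -7: top = -7 -> confirmed correct
step 4: push 7: top = 7 -> checks out
step 5: -7 + 7 = 0 -> no discrepancy
step 6: -6 * 0 = 0 -> confirmed correct
step 7: 6 * 0 = 0 -> exactly as logged
step 8: push 4: top = 4 -> in agreement
step 9: 0 + 4 = 4 -> the record disagrees here
Conclusion: step 9 carries the first error; the entry should be top = 4.

step 9, top = 4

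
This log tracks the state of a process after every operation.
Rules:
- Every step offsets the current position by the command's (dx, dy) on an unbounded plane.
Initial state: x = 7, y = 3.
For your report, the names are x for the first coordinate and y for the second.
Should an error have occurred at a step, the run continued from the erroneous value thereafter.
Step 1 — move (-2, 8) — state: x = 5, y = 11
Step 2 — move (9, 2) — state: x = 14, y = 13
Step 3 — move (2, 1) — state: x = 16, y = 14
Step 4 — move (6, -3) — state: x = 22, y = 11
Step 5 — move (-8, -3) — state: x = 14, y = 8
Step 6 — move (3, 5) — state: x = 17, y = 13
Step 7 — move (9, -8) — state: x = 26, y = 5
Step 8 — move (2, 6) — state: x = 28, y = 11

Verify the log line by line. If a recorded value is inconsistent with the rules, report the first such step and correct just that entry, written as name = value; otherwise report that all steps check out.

Recomputing the run from the initial state:
step 1: x = 5, y = 11
step 2: x = 14, y = 13
step 3: x = 16, y = 14
step 4: x = 22, y = 11
step 5: x = 14, y = 8
step 6: x = 17, y = 13
step 7: x = 26, y = 5
step 8: x = 28, y = 11
This matches the log at every step.

no error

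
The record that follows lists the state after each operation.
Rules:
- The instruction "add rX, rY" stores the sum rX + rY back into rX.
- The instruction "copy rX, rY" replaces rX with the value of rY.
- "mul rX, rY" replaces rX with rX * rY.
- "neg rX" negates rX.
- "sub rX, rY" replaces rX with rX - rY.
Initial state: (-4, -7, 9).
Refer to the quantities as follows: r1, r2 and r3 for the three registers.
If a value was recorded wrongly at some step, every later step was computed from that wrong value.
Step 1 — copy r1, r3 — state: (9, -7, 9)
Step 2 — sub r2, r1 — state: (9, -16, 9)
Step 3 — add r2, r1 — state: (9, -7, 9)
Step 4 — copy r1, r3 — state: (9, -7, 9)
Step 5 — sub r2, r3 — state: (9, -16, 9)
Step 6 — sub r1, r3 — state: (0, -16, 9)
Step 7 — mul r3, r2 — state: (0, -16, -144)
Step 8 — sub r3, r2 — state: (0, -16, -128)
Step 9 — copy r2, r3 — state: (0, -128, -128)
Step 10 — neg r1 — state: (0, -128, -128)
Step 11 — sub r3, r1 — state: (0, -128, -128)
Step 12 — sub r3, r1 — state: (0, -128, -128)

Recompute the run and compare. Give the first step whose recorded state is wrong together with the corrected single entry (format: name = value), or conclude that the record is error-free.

no error

1. r1 = 9 (consistent with the record)
2. r2 = -7 - 9 = -16 (same as recorded)
3. r2 = -16 + 9 = -7 (consistent with the record)
4. r1 = 9 (checks out)
5. r2 = -7 - 9 = -16 (matches)
6. r1 = 9 - 9 = 0 (no discrepancy)
7. r3 = 9 * -16 = -144 (same as recorded)
8. r3 = -144 - -16 = -128 (matches)
9. r2 = -128 (exactly as logged)
10. r1 = -(0) = 0 (in agreement)
11. r3 = -128 - 0 = -128 (same as recorded)
12. r3 = -128 - 0 = -128 (same as recorded)
No step deviates from the rules.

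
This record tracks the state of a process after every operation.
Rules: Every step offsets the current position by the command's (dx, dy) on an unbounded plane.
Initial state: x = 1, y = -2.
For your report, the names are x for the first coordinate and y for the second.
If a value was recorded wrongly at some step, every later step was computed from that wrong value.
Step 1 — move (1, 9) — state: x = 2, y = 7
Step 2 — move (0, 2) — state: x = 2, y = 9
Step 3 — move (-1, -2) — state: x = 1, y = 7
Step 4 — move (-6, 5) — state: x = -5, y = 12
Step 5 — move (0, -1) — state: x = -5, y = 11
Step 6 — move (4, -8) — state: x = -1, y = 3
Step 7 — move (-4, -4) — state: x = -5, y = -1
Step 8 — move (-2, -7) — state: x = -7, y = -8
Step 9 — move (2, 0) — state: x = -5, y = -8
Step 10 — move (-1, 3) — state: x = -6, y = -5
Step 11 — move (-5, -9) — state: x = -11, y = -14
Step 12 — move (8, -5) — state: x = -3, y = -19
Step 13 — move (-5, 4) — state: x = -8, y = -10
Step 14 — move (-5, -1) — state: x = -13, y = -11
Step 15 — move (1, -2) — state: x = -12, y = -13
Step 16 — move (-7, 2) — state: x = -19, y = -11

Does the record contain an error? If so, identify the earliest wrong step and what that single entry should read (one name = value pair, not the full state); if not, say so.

step 13, y = -15

step 1: x = 1 + (1) = 2, y = -2 + (9) = 7 -> verified
step 2: x = 2 + (0) = 2, y = 7 + (2) = 9 -> matches
step 3: x = 2 + (-1) = 1, y = 9 + (-2) = 7 -> in agreement
step 4: x = 1 + (-6) = -5, y = 7 + (5) = 12 -> matches
step 5: x = -5 + (0) = -5, y = 12 + (-1) = 11 -> checks out
step 6: x = -5 + (4) = -1, y = 11 + (-8) = 3 -> agrees with the record
step 7: x = -1 + (-4) = -5, y = 3 + (-4) = -1 -> matches
step 8: x = -5 + (-2) = -7, y = -1 + (-7) = -8 -> exactly as logged
step 9: x = -7 + (2) = -5, y = -8 + (0) = -8 -> matches
step 10: x = -5 + (-1) = -6, y = -8 + (3) = -5 -> agrees with the record
step 11: x = -6 + (-5) = -11, y = -5 + (-9) = -14 -> no discrepancy
step 12: x = -11 + (8) = -3, y = -14 + (-5) = -19 -> verified
step 13: x = -3 + (-5) = -8, y = -19 + (4) = -15 -> the recorded entry deviates here
First deviation found at step 13; the corrected entry is y = -15.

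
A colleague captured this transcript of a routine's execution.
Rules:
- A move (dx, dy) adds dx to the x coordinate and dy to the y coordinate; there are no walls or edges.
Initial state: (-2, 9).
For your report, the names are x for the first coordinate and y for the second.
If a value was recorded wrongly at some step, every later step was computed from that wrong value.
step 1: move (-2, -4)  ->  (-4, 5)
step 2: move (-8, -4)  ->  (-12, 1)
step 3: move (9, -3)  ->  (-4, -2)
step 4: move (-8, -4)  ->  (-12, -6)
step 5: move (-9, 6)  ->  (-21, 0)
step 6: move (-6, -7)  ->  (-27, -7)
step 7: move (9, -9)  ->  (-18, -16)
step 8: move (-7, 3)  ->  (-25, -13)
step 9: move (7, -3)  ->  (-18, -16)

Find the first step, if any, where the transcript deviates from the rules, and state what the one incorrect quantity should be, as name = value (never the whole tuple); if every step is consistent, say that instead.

step 3, x = -3

Step 1: x = -2 + (-2) = -4, y = 9 + (-4) = 5 — verified.
Step 2: x = -4 + (-8) = -12, y = 5 + (-4) = 1 — confirmed correct.
Step 3: x = -12 + (9) = -3, y = 1 + (-3) = -2 — this is not what the transcript shows.
Conclusion: step 3 carries the first error; the entry should be x = -3.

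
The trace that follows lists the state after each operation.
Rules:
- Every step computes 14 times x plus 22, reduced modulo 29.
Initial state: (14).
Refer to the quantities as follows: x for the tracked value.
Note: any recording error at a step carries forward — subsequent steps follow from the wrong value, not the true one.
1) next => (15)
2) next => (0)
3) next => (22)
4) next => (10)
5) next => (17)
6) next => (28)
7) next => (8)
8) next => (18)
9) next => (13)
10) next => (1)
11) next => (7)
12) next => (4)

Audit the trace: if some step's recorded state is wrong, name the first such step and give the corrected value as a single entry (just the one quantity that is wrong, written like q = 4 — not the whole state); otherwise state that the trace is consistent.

step 4, x = 11

Step 1: x = (14*14 + 22) mod 29 = 15 — matches.
Step 2: x = (14*15 + 22) mod 29 = 0 — agrees with the trace.
Step 3: x = (14*0 + 22) mod 29 = 22 — confirmed correct.
Step 4: x = (14*22 + 22) mod 29 = 11 — not what was recorded.
First deviation found at step 4; the corrected entry is x = 11.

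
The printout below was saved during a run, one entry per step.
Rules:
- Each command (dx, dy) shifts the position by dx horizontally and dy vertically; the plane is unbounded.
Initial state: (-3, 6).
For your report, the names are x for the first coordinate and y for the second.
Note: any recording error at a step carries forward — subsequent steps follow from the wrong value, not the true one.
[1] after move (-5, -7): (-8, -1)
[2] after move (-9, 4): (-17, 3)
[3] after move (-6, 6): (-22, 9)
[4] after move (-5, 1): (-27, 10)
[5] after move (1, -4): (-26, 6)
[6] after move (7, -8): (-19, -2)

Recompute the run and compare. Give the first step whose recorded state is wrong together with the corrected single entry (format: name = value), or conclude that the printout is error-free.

Step 1: x = -3 + (-5) = -8, y = 6 + (-7) = -1 — verified.
Step 2: x = -8 + (-9) = -17, y = -1 + (4) = 3 — same as recorded.
Step 3: x = -17 + (-6) = -23, y = 3 + (6) = 9 — a discrepancy with the printout.
Step 3 is the first one off; corrected, x = -23.

step 3, x = -23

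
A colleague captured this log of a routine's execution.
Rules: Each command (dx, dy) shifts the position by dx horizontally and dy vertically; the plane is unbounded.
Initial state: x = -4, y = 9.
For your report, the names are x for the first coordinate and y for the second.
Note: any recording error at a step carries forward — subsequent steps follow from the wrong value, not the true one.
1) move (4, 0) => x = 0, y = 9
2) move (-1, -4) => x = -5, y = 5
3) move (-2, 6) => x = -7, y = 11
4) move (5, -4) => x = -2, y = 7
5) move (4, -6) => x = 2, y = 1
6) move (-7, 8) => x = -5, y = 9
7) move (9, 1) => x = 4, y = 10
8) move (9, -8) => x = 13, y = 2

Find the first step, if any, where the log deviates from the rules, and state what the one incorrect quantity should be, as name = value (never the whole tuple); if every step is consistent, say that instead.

step 2, x = -1

Recomputing the run from the initial state:
step 1: x = 0, y = 9
step 2: x = -1, y = 5
step 3: x = -3, y = 11
step 4: x = 2, y = 7
step 5: x = 6, y = 1
step 6: x = -1, y = 9
step 7: x = 8, y = 10
step 8: x = 17, y = 2
The first disagreement with the log is at step 2, where the value should be x = -1.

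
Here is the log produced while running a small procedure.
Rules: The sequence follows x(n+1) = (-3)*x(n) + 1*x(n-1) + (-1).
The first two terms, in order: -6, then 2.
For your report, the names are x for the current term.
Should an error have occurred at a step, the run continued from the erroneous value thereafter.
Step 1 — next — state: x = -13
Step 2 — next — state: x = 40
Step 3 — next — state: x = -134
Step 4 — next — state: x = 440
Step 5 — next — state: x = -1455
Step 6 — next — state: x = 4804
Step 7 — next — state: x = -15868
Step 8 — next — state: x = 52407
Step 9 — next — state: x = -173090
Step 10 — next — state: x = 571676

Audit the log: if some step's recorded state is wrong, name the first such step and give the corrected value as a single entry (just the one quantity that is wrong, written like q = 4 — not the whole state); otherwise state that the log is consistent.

step 4, x = 441

Recomputing the run from the initial state:
step 1: x = -13
step 2: x = 40
step 3: x = -134
step 4: x = 441
step 5: x = -1458
step 6: x = 4814
step 7: x = -15901
step 8: x = 52516
step 9: x = -173450
step 10: x = 572865
The first disagreement with the log is at step 4, where the value should be x = 441.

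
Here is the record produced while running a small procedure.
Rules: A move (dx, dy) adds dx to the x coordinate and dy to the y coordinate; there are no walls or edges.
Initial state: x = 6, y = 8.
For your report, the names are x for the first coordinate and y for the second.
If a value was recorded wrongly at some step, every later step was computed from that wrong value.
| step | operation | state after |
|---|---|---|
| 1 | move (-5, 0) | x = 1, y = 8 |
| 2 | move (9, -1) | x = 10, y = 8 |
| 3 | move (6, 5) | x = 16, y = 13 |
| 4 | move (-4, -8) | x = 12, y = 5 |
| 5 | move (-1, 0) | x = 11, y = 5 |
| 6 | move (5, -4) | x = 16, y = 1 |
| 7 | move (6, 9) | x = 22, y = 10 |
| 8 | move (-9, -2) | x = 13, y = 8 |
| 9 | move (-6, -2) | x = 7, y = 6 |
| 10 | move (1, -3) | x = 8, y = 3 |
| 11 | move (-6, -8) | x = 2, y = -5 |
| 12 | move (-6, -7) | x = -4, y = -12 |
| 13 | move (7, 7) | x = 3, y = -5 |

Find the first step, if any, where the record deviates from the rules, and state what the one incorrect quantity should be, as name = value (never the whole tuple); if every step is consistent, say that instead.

step 2, y = 7

Step 1: x = 6 + (-5) = 1, y = 8 + (0) = 8 — consistent with the record.
Step 2: x = 1 + (9) = 10, y = 8 + (-1) = 7 — this is not what the record shows.
First deviation found at step 2; the corrected entry is y = 7.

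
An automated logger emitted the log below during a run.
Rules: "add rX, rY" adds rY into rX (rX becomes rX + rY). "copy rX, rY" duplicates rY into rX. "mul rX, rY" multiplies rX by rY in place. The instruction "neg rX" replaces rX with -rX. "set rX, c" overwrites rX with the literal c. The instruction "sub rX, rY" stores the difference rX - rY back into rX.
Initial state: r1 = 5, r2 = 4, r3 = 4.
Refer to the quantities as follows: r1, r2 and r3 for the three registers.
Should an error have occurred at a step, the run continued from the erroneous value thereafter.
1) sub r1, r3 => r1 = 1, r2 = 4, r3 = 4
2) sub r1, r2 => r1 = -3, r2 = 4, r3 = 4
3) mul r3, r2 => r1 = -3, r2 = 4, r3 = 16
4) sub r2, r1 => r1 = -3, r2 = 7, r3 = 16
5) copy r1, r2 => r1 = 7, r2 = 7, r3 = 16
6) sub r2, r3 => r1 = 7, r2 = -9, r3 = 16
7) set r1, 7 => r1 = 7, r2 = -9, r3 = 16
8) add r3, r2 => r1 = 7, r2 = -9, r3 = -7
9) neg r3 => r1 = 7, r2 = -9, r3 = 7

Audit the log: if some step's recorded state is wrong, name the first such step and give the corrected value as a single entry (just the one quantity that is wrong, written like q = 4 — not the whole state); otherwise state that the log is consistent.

Recomputing the run from the initial state:
step 1: r1 = 1, r2 = 4, r3 = 4
step 2: r1 = -3, r2 = 4, r3 = 4
step 3: r1 = -3, r2 = 4, r3 = 16
step 4: r1 = -3, r2 = 7, r3 = 16
step 5: r1 = 7, r2 = 7, r3 = 16
step 6: r1 = 7, r2 = -9, r3 = 16
step 7: r1 = 7, r2 = -9, r3 = 16
step 8: r1 = 7, r2 = -9, r3 = 7
step 9: r1 = 7, r2 = -9, r3 = -7
The first disagreement with the log is at step 8, where the value should be r3 = 7.

step 8, r3 = 7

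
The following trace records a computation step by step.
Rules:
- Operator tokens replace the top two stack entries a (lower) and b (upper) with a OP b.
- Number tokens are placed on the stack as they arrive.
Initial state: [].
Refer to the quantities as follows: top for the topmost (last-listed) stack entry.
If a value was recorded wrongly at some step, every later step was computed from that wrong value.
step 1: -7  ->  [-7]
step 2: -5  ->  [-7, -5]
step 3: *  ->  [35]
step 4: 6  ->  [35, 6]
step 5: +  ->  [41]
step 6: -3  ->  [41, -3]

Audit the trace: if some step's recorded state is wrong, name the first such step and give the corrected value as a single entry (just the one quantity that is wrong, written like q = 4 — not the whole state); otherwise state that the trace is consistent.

no error

Recomputing the run from the initial state:
step 1: [-7]
step 2: [-7, -5]
step 3: [35]
step 4: [35, 6]
step 5: [41]
step 6: [41, -3]
This matches the trace at every step.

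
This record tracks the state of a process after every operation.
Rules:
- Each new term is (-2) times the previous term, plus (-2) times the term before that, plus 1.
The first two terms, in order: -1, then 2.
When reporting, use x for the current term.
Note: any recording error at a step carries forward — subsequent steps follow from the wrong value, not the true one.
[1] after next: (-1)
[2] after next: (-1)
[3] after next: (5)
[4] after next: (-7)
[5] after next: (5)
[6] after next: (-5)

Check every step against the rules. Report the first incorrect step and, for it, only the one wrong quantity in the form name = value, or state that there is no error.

Step 1: x = -2*(2) + (-2)*(-1) + (1) = -1 — checks out.
Step 2: x = -2*(-1) + (-2)*(2) + (1) = -1 — exactly as logged.
Step 3: x = -2*(-1) + (-2)*(-1) + (1) = 5 — exactly as logged.
Step 4: x = -2*(5) + (-2)*(-1) + (1) = -7 — same as recorded.
Step 5: x = -2*(-7) + (-2)*(5) + (1) = 5 — no discrepancy.
Step 6: x = -2*(5) + (-2)*(-7) + (1) = 5 — the recorded entry deviates here.
That makes step 6 the first incorrect line — x = 5 is what it should show.

step 6, x = 5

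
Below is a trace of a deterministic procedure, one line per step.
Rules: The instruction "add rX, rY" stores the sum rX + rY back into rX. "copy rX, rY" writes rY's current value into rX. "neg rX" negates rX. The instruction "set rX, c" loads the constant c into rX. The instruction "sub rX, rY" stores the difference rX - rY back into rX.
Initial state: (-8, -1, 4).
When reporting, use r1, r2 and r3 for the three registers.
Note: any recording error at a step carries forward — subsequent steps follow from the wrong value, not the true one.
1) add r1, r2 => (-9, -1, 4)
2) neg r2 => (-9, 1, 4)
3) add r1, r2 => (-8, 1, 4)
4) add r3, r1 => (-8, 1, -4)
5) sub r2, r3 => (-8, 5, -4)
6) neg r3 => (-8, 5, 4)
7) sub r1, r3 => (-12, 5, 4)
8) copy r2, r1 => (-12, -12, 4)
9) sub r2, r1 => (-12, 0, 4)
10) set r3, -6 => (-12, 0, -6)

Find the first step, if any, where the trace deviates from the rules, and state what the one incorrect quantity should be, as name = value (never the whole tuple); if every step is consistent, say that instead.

Recomputing the run from the initial state:
step 1: r1 = -9, r2 = -1, r3 = 4
step 2: r1 = -9, r2 = 1, r3 = 4
step 3: r1 = -8, r2 = 1, r3 = 4
step 4: r1 = -8, r2 = 1, r3 = -4
step 5: r1 = -8, r2 = 5, r3 = -4
step 6: r1 = -8, r2 = 5, r3 = 4
step 7: r1 = -12, r2 = 5, r3 = 4
step 8: r1 = -12, r2 = -12, r3 = 4
step 9: r1 = -12, r2 = 0, r3 = 4
step 10: r1 = -12, r2 = 0, r3 = -6
This matches the trace at every step.

no error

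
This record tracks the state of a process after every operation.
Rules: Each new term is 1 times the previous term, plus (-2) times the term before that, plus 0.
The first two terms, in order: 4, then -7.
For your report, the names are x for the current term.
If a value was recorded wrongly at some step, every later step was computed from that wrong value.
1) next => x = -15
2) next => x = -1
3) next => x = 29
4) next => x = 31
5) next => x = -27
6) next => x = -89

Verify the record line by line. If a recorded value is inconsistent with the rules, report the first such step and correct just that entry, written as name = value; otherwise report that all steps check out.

1. x = 1*(-7) + (-2)*(4) + (0) = -15 (matches)
2. x = 1*(-15) + (-2)*(-7) + (0) = -1 (same as recorded)
3. x = 1*(-1) + (-2)*(-15) + (0) = 29 (same as recorded)
4. x = 1*(29) + (-2)*(-1) + (0) = 31 (verified)
5. x = 1*(31) + (-2)*(29) + (0) = -27 (exactly as logged)
6. x = 1*(-27) + (-2)*(31) + (0) = -89 (agrees with the record)
All entries verified; no error found.

no error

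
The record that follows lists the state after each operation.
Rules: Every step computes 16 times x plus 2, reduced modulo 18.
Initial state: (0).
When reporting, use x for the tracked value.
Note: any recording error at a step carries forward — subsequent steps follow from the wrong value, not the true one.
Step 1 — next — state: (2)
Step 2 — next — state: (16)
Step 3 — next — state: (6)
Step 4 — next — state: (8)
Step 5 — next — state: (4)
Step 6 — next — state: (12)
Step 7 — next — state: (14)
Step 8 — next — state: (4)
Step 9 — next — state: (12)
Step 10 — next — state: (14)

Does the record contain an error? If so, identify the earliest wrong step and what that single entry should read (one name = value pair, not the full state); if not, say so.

1. x = (16*0 + 2) mod 18 = 2 (matches)
2. x = (16*2 + 2) mod 18 = 16 (agrees with the record)
3. x = (16*16 + 2) mod 18 = 6 (matches)
4. x = (16*6 + 2) mod 18 = 8 (agrees with the record)
5. x = (16*8 + 2) mod 18 = 4 (same as recorded)
6. x = (16*4 + 2) mod 18 = 12 (verified)
7. x = (16*12 + 2) mod 18 = 14 (checks out)
8. x = (16*14 + 2) mod 18 = 10 (not what was recorded)
Step 8 is the first one off; corrected, x = 10.

step 8, x = 10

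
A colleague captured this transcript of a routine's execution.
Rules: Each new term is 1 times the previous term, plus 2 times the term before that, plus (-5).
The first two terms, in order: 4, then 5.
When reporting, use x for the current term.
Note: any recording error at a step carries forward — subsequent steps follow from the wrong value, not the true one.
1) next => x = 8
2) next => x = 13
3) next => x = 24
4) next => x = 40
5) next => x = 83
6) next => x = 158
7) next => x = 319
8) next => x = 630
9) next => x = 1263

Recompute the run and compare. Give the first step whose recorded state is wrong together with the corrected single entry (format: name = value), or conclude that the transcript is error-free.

step 4, x = 45

Step 1: x = 1*(5) + (2)*(4) + (-5) = 8 — checks out.
Step 2: x = 1*(8) + (2)*(5) + (-5) = 13 — confirmed correct.
Step 3: x = 1*(13) + (2)*(8) + (-5) = 24 — no discrepancy.
Step 4: x = 1*(24) + (2)*(13) + (-5) = 45 — this is not what the transcript shows.
The audit stops at step 4: the recorded entry is wrong and should be x = 45.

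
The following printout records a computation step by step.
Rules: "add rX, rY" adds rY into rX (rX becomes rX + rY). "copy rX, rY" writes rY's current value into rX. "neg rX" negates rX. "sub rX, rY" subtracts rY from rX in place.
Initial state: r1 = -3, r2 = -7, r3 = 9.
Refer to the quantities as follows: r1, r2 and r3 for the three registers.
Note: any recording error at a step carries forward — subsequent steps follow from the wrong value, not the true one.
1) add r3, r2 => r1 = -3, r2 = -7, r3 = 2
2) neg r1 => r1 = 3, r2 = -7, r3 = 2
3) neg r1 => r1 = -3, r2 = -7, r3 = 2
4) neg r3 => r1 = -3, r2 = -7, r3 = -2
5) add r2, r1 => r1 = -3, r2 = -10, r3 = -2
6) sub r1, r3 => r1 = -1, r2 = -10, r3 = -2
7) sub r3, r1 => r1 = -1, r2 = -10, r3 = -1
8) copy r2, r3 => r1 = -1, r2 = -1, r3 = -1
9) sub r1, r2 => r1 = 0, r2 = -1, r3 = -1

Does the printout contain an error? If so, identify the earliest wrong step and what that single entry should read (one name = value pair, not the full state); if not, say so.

Recomputing the run from the initial state:
step 1: r1 = -3, r2 = -7, r3 = 2
step 2: r1 = 3, r2 = -7, r3 = 2
step 3: r1 = -3, r2 = -7, r3 = 2
step 4: r1 = -3, r2 = -7, r3 = -2
step 5: r1 = -3, r2 = -10, r3 = -2
step 6: r1 = -1, r2 = -10, r3 = -2
step 7: r1 = -1, r2 = -10, r3 = -1
step 8: r1 = -1, r2 = -1, r3 = -1
step 9: r1 = 0, r2 = -1, r3 = -1
This matches the printout at every step.

no error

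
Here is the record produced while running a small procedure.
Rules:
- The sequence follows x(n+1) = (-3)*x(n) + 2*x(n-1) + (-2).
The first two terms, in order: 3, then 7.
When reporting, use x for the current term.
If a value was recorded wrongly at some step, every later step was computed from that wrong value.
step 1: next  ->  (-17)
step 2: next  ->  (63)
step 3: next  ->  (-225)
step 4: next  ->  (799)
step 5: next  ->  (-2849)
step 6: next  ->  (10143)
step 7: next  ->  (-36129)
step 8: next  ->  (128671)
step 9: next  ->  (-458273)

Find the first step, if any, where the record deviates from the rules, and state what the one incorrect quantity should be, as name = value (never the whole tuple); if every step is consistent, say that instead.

no error

step 1: x = -3*(7) + (2)*(3) + (-2) = -17 -> agrees with the record
step 2: x = -3*(-17) + (2)*(7) + (-2) = 63 -> checks out
step 3: x = -3*(63) + (2)*(-17) + (-2) = -225 -> no discrepancy
step 4: x = -3*(-225) + (2)*(63) + (-2) = 799 -> checks out
step 5: x = -3*(799) + (2)*(-225) + (-2) = -2849 -> matches
step 6: x = -3*(-2849) + (2)*(799) + (-2) = 10143 -> no discrepancy
step 7: x = -3*(10143) + (2)*(-2849) + (-2) = -36129 -> matches
step 8: x = -3*(-36129) + (2)*(10143) + (-2) = 128671 -> same as recorded
step 9: x = -3*(128671) + (2)*(-36129) + (-2) = -458273 -> same as recorded
Nothing is out of place; the run is error-free.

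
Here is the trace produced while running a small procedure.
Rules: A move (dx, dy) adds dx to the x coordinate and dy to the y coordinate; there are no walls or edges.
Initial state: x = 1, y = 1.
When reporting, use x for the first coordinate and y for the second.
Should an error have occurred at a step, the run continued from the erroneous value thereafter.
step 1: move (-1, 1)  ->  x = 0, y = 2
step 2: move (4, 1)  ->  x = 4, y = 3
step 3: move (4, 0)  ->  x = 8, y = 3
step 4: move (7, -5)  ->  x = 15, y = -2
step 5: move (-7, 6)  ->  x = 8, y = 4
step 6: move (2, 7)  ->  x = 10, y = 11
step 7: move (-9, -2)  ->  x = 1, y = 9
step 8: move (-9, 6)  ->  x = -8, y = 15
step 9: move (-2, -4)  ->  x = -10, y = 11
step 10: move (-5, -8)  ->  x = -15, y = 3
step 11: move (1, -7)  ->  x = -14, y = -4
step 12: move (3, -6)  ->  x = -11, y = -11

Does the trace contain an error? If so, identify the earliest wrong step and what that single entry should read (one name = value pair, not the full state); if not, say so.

step 1: x = 1 + (-1) = 0, y = 1 + (1) = 2 -> matches
step 2: x = 0 + (4) = 4, y = 2 + (1) = 3 -> verified
step 3: x = 4 + (4) = 8, y = 3 + (0) = 3 -> agrees with the trace
step 4: x = 8 + (7) = 15, y = 3 + (-5) = -2 -> agrees with the trace
step 5: x = 15 + (-7) = 8, y = -2 + (6) = 4 -> exactly as logged
step 6: x = 8 + (2) = 10, y = 4 + (7) = 11 -> consistent with the trace
step 7: x = 10 + (-9) = 1, y = 11 + (-2) = 9 -> exactly as logged
step 8: x = 1 + (-9) = -8, y = 9 + (6) = 15 -> same as recorded
step 9: x = -8 + (-2) = -10, y = 15 + (-4) = 11 -> matches
step 10: x = -10 + (-5) = -15, y = 11 + (-8) = 3 -> no discrepancy
step 11: x = -15 + (1) = -14, y = 3 + (-7) = -4 -> in agreement
step 12: x = -14 + (3) = -11, y = -4 + (-6) = -10 -> the recorded entry deviates here
First incorrect step: 12; the correct value is y = -10.

step 12, y = -10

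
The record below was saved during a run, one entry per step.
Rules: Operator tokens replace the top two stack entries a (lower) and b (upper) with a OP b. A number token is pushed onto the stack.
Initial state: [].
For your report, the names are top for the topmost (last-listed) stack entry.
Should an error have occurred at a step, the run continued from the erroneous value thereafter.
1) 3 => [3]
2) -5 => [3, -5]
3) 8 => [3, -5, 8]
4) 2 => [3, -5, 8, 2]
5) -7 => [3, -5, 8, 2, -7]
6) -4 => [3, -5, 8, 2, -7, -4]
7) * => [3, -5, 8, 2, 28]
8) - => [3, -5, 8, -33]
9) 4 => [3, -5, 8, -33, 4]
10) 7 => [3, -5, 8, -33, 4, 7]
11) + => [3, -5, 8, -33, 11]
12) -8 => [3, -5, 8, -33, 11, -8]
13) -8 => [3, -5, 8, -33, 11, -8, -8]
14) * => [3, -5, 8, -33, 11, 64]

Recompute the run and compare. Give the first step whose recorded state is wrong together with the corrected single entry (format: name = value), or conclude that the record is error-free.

Step 1: push 3: top = 3 — confirmed correct.
Step 2: push -5: top = -5 — agrees with the record.
Step 3: push 8: top = 8 — consistent with the record.
Step 4: push 2: top = 2 — confirmed correct.
Step 5: push -7: top = -7 — same as recorded.
Step 6: push -4: top = -4 — agrees with the record.
Step 7: -7 * -4 = 28 — no discrepancy.
Step 8: 2 - 28 = -26 — the entry is off here.
The earliest wrong entry is at step 8: it should read top = -26.

step 8, top = -26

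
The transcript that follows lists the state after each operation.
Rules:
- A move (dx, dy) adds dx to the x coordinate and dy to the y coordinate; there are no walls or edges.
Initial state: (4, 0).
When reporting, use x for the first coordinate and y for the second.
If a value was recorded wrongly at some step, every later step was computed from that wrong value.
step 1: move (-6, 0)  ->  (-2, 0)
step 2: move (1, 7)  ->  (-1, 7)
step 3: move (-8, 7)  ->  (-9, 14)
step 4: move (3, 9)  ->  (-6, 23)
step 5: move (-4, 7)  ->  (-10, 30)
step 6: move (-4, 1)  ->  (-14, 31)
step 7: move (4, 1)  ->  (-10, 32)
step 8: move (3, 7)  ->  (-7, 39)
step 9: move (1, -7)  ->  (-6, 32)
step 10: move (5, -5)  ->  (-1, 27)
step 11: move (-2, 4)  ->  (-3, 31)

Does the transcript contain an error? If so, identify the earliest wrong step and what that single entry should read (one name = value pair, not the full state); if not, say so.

step 1: x = 4 + (-6) = -2, y = 0 + (0) = 0 -> same as recorded
step 2: x = -2 + (1) = -1, y = 0 + (7) = 7 -> verified
step 3: x = -1 + (-8) = -9, y = 7 + (7) = 14 -> verified
step 4: x = -9 + (3) = -6, y = 14 + (9) = 23 -> same as recorded
step 5: x = -6 + (-4) = -10, y = 23 + (7) = 30 -> exactly as logged
step 6: x = -10 + (-4) = -14, y = 30 + (1) = 31 -> in agreement
step 7: x = -14 + (4) = -10, y = 31 + (1) = 32 -> same as recorded
step 8: x = -10 + (3) = -7, y = 32 + (7) = 39 -> matches
step 9: x = -7 + (1) = -6, y = 39 + (-7) = 32 -> same as recorded
step 10: x = -6 + (5) = -1, y = 32 + (-5) = 27 -> same as recorded
step 11: x = -1 + (-2) = -3, y = 27 + (4) = 31 -> verified
Every step is consistent.

no error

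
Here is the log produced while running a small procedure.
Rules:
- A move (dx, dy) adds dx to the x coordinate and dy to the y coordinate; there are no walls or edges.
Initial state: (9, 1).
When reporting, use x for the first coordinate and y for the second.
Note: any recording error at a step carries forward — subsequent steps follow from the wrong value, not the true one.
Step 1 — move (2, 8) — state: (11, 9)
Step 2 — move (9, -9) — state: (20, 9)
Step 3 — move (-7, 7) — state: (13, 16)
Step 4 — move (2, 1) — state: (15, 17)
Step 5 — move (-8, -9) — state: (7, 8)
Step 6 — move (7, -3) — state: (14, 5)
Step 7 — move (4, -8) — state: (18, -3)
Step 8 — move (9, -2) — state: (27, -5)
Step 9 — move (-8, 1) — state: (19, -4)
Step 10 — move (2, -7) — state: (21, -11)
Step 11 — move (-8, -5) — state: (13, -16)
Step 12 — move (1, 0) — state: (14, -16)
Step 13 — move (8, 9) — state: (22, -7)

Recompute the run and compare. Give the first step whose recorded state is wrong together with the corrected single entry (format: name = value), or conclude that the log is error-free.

step 2, y = 0

Step 1: x = 9 + (2) = 11, y = 1 + (8) = 9 — same as recorded.
Step 2: x = 11 + (9) = 20, y = 9 + (-9) = 0 — the recorded entry deviates here.
The audit stops at step 2: the recorded entry is wrong and should be y = 0.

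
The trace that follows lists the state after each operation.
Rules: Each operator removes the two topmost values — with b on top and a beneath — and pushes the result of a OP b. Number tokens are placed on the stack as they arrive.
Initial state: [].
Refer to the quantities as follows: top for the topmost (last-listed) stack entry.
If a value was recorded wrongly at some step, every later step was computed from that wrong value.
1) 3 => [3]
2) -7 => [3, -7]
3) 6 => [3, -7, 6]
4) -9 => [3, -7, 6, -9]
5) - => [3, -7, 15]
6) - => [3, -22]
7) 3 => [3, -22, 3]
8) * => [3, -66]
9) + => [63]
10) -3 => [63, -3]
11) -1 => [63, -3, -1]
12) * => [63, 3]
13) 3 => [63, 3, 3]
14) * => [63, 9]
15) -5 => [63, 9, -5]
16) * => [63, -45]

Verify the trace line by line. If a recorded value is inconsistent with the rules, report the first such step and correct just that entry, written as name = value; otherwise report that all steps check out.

Recomputing the run from the initial state:
step 1: [3]
step 2: [3, -7]
step 3: [3, -7, 6]
step 4: [3, -7, 6, -9]
step 5: [3, -7, 15]
step 6: [3, -22]
step 7: [3, -22, 3]
step 8: [3, -66]
step 9: [-63]
step 10: [-63, -3]
step 11: [-63, -3, -1]
step 12: [-63, 3]
step 13: [-63, 3, 3]
step 14: [-63, 9]
step 15: [-63, 9, -5]
step 16: [-63, -45]
The first disagreement with the trace is at step 9, where the value should be top = -63.

step 9, top = -63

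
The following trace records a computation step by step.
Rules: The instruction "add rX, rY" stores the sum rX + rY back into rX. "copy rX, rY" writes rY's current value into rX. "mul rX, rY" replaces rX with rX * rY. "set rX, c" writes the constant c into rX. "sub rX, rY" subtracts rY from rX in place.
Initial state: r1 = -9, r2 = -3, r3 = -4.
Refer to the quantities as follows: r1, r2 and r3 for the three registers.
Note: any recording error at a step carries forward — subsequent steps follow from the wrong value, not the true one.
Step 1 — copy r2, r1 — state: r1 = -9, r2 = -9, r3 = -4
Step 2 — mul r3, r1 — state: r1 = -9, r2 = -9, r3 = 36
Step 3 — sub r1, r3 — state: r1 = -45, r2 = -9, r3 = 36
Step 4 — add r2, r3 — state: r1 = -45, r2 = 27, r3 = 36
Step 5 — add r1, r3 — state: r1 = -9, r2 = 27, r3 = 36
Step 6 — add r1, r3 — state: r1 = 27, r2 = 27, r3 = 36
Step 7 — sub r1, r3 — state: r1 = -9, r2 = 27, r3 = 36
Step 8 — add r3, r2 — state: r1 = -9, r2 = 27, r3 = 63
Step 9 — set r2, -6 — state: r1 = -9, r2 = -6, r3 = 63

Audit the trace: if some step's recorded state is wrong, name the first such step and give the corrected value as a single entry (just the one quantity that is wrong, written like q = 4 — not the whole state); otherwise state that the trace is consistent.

Recomputing the run from the initial state:
step 1: r1 = -9, r2 = -9, r3 = -4
step 2: r1 = -9, r2 = -9, r3 = 36
step 3: r1 = -45, r2 = -9, r3 = 36
step 4: r1 = -45, r2 = 27, r3 = 36
step 5: r1 = -9, r2 = 27, r3 = 36
step 6: r1 = 27, r2 = 27, r3 = 36
step 7: r1 = -9, r2 = 27, r3 = 36
step 8: r1 = -9, r2 = 27, r3 = 63
step 9: r1 = -9, r2 = -6, r3 = 63
This matches the trace at every step.

no error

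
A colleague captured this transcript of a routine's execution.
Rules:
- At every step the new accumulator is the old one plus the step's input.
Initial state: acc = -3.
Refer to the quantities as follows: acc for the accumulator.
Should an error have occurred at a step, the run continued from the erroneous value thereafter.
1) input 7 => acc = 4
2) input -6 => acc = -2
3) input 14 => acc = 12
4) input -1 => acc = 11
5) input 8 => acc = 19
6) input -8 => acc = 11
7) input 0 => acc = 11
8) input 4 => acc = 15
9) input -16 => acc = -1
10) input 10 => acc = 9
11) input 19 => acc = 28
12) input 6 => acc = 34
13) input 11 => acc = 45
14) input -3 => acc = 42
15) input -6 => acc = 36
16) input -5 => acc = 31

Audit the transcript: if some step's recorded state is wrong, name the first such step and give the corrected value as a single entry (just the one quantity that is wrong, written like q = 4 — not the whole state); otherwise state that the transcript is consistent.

Recomputing the run from the initial state:
step 1: acc = 4
step 2: acc = -2
step 3: acc = 12
step 4: acc = 11
step 5: acc = 19
step 6: acc = 11
step 7: acc = 11
step 8: acc = 15
step 9: acc = -1
step 10: acc = 9
step 11: acc = 28
step 12: acc = 34
step 13: acc = 45
step 14: acc = 42
step 15: acc = 36
step 16: acc = 31
This matches the transcript at every step.

no error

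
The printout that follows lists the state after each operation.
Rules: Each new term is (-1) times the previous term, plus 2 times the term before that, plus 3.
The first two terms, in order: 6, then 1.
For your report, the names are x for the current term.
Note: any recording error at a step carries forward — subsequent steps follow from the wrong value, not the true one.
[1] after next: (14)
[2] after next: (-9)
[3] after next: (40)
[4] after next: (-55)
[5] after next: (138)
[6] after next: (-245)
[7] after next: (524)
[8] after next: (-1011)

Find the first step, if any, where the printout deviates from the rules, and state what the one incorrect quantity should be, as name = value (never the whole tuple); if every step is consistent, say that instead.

no error

Recomputing the run from the initial state:
step 1: x = 14
step 2: x = -9
step 3: x = 40
step 4: x = -55
step 5: x = 138
step 6: x = -245
step 7: x = 524
step 8: x = -1011
This matches the printout at every step.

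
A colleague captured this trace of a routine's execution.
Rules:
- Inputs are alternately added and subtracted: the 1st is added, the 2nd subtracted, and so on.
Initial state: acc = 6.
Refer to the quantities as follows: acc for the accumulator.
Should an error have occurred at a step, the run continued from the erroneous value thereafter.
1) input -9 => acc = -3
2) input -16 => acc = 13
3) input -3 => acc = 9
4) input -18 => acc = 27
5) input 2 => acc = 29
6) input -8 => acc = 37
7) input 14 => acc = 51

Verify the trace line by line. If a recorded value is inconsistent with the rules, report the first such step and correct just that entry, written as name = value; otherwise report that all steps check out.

Step 1: acc = 6 + -9 = -3 — agrees with the trace.
Step 2: acc = -3 - -16 = 13 — no discrepancy.
Step 3: acc = 13 + -3 = 10 — the recorded entry deviates here.
Conclusion: step 3 carries the first error; the entry should be acc = 10.

step 3, acc = 10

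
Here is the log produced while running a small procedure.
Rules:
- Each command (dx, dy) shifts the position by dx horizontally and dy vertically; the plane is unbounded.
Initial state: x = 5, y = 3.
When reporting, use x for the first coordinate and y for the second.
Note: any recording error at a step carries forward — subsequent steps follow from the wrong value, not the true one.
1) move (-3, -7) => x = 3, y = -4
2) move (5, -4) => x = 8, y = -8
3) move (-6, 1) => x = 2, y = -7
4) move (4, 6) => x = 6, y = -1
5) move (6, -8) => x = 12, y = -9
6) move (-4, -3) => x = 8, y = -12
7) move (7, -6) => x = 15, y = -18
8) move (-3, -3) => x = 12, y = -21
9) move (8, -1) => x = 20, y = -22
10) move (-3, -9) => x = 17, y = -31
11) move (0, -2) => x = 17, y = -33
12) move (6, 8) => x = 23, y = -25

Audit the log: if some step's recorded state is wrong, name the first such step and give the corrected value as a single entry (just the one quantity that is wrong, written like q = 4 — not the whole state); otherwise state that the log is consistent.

step 1: x = 5 + (-3) = 2, y = 3 + (-7) = -4 -> the log has a different value
The earliest wrong entry is at step 1: it should read x = 2.

step 1, x = 2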